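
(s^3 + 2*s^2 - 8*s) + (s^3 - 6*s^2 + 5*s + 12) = 2*s^3 - 4*s^2 - 3*s + 12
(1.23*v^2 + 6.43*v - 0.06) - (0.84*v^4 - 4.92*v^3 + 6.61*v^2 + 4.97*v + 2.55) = -0.84*v^4 + 4.92*v^3 - 5.38*v^2 + 1.46*v - 2.61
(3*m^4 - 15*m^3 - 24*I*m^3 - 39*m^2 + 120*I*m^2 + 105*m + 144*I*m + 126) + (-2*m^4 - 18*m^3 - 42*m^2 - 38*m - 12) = m^4 - 33*m^3 - 24*I*m^3 - 81*m^2 + 120*I*m^2 + 67*m + 144*I*m + 114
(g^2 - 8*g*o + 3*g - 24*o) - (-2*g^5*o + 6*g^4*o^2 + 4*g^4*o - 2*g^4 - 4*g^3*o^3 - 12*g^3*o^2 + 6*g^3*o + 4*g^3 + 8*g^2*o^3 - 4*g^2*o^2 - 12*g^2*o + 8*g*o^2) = 2*g^5*o - 6*g^4*o^2 - 4*g^4*o + 2*g^4 + 4*g^3*o^3 + 12*g^3*o^2 - 6*g^3*o - 4*g^3 - 8*g^2*o^3 + 4*g^2*o^2 + 12*g^2*o + g^2 - 8*g*o^2 - 8*g*o + 3*g - 24*o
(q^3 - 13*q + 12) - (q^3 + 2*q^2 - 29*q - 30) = -2*q^2 + 16*q + 42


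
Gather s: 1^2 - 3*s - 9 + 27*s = 24*s - 8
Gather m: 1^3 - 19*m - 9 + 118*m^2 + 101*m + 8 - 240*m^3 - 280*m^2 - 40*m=-240*m^3 - 162*m^2 + 42*m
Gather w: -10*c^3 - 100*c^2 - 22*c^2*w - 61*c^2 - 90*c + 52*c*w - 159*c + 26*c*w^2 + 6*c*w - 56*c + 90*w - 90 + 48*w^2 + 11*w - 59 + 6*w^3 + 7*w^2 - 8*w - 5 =-10*c^3 - 161*c^2 - 305*c + 6*w^3 + w^2*(26*c + 55) + w*(-22*c^2 + 58*c + 93) - 154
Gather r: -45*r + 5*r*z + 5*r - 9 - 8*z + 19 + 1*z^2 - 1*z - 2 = r*(5*z - 40) + z^2 - 9*z + 8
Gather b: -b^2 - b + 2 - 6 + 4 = -b^2 - b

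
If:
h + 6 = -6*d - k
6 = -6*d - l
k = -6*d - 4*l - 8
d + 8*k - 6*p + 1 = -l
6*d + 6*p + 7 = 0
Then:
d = -26/29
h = -14/29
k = -4/29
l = -18/29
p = -47/174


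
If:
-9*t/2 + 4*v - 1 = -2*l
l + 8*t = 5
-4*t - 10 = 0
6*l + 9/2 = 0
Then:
No Solution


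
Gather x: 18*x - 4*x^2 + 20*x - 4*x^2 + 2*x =-8*x^2 + 40*x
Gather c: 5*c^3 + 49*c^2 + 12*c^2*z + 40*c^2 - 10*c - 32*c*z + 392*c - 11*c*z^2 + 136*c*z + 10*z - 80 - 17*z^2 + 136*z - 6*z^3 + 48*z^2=5*c^3 + c^2*(12*z + 89) + c*(-11*z^2 + 104*z + 382) - 6*z^3 + 31*z^2 + 146*z - 80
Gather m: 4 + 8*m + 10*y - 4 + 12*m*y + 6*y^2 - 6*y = m*(12*y + 8) + 6*y^2 + 4*y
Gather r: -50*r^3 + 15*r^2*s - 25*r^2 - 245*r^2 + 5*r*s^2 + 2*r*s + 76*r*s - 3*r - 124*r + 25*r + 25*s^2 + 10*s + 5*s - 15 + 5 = -50*r^3 + r^2*(15*s - 270) + r*(5*s^2 + 78*s - 102) + 25*s^2 + 15*s - 10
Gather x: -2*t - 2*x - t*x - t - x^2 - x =-3*t - x^2 + x*(-t - 3)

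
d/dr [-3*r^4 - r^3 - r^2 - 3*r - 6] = -12*r^3 - 3*r^2 - 2*r - 3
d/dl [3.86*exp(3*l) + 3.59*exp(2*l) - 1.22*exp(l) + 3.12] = (11.58*exp(2*l) + 7.18*exp(l) - 1.22)*exp(l)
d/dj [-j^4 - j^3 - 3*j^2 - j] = -4*j^3 - 3*j^2 - 6*j - 1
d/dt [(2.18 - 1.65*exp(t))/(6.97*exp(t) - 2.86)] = -10.4756*exp(t)/(6.97*exp(t) - 2.86)^2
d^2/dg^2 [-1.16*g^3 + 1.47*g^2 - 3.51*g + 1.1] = 2.94 - 6.96*g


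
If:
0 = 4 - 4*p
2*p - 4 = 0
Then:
No Solution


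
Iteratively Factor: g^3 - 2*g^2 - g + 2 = (g - 2)*(g^2 - 1) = (g - 2)*(g - 1)*(g + 1)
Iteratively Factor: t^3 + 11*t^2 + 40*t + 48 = (t + 3)*(t^2 + 8*t + 16) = (t + 3)*(t + 4)*(t + 4)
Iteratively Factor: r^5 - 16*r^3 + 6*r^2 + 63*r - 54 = (r + 3)*(r^4 - 3*r^3 - 7*r^2 + 27*r - 18) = (r + 3)^2*(r^3 - 6*r^2 + 11*r - 6) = (r - 2)*(r + 3)^2*(r^2 - 4*r + 3) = (r - 2)*(r - 1)*(r + 3)^2*(r - 3)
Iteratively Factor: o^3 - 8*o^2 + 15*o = (o)*(o^2 - 8*o + 15) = o*(o - 5)*(o - 3)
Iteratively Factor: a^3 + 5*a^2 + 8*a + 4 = (a + 2)*(a^2 + 3*a + 2) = (a + 2)^2*(a + 1)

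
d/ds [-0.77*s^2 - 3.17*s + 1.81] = -1.54*s - 3.17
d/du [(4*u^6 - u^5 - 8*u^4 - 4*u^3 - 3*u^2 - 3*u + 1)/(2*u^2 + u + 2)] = (32*u^7 + 14*u^6 + 12*u^5 - 42*u^4 - 72*u^3 - 21*u^2 - 16*u - 7)/(4*u^4 + 4*u^3 + 9*u^2 + 4*u + 4)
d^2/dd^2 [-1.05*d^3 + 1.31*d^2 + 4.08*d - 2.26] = 2.62 - 6.3*d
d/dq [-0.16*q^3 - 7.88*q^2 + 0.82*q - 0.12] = -0.48*q^2 - 15.76*q + 0.82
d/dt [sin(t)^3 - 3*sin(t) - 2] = -3*cos(t)^3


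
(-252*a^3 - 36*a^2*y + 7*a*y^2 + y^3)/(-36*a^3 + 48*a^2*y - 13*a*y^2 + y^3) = (42*a^2 + 13*a*y + y^2)/(6*a^2 - 7*a*y + y^2)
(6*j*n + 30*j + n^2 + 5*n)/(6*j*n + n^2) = (n + 5)/n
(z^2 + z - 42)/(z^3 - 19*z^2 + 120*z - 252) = (z + 7)/(z^2 - 13*z + 42)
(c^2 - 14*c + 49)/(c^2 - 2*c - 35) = (c - 7)/(c + 5)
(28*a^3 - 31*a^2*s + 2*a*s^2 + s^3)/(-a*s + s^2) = -28*a^2/s + 3*a + s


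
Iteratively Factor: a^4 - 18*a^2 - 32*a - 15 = (a + 1)*(a^3 - a^2 - 17*a - 15) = (a + 1)^2*(a^2 - 2*a - 15) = (a - 5)*(a + 1)^2*(a + 3)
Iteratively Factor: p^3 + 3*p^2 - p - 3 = (p - 1)*(p^2 + 4*p + 3) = (p - 1)*(p + 1)*(p + 3)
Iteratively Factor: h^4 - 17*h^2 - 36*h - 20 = (h + 2)*(h^3 - 2*h^2 - 13*h - 10) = (h - 5)*(h + 2)*(h^2 + 3*h + 2) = (h - 5)*(h + 1)*(h + 2)*(h + 2)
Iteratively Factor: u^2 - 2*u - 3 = (u + 1)*(u - 3)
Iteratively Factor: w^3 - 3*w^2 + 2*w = (w - 2)*(w^2 - w) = (w - 2)*(w - 1)*(w)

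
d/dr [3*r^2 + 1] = 6*r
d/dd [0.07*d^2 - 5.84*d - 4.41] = 0.14*d - 5.84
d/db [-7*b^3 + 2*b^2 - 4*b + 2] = -21*b^2 + 4*b - 4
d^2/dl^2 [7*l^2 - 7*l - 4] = 14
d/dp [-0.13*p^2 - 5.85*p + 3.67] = -0.26*p - 5.85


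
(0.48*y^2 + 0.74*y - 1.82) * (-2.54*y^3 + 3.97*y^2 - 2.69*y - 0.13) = -1.2192*y^5 + 0.026*y^4 + 6.2694*y^3 - 9.2784*y^2 + 4.7996*y + 0.2366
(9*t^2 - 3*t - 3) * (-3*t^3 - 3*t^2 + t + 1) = -27*t^5 - 18*t^4 + 27*t^3 + 15*t^2 - 6*t - 3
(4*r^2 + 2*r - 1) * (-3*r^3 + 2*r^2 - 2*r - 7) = -12*r^5 + 2*r^4 - r^3 - 34*r^2 - 12*r + 7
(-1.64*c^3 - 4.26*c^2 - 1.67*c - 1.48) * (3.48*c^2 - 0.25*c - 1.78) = -5.7072*c^5 - 14.4148*c^4 - 1.8274*c^3 + 2.8499*c^2 + 3.3426*c + 2.6344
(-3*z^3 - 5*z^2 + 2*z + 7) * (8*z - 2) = -24*z^4 - 34*z^3 + 26*z^2 + 52*z - 14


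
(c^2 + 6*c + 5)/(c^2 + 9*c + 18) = (c^2 + 6*c + 5)/(c^2 + 9*c + 18)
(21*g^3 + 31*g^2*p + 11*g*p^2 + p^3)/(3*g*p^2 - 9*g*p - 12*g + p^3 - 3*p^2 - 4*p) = (7*g^2 + 8*g*p + p^2)/(p^2 - 3*p - 4)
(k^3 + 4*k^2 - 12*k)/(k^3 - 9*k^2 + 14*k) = (k + 6)/(k - 7)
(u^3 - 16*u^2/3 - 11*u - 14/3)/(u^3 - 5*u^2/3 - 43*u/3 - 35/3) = (3*u^2 - 19*u - 14)/(3*u^2 - 8*u - 35)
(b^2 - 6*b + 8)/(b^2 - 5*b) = (b^2 - 6*b + 8)/(b*(b - 5))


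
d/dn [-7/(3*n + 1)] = 21/(3*n + 1)^2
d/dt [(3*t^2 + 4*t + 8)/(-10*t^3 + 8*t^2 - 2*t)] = (15*t^4 + 40*t^3 + 101*t^2 - 64*t + 8)/(2*t^2*(25*t^4 - 40*t^3 + 26*t^2 - 8*t + 1))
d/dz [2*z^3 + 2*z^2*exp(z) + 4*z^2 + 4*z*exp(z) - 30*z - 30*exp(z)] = 2*z^2*exp(z) + 6*z^2 + 8*z*exp(z) + 8*z - 26*exp(z) - 30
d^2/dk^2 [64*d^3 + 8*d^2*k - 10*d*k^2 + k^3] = -20*d + 6*k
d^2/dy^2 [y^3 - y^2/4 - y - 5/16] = 6*y - 1/2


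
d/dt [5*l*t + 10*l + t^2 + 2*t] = 5*l + 2*t + 2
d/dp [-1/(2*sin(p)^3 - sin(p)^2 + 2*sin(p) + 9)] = 2*(3*sin(p)^2 - sin(p) + 1)*cos(p)/(2*sin(p)^3 - sin(p)^2 + 2*sin(p) + 9)^2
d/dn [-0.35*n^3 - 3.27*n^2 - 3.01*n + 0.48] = -1.05*n^2 - 6.54*n - 3.01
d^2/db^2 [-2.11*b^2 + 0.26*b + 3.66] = -4.22000000000000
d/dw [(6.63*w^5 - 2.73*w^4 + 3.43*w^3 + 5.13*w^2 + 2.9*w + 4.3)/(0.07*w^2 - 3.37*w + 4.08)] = (1.3923*w^6 - 89.7546*w^5 + 163.0924*w^4 - 67.6718*w^3 + 24.4921*w^2 + 41.2588*w + 26.323)/(0.0049*w^4 - 0.4718*w^3 + 11.9281*w^2 - 27.4992*w + 16.6464)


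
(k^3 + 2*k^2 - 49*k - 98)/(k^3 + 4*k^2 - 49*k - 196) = (k + 2)/(k + 4)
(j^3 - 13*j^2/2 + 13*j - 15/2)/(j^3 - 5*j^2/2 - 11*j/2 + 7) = (2*j^2 - 11*j + 15)/(2*j^2 - 3*j - 14)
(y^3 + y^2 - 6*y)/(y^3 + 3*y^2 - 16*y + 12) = y*(y + 3)/(y^2 + 5*y - 6)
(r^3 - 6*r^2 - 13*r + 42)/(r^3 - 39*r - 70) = (r^2 + r - 6)/(r^2 + 7*r + 10)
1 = 1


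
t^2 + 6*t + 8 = (t + 2)*(t + 4)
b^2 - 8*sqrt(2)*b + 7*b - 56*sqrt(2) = (b + 7)*(b - 8*sqrt(2))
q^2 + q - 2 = (q - 1)*(q + 2)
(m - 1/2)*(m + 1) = m^2 + m/2 - 1/2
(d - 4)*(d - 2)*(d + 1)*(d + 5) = d^4 - 23*d^2 + 18*d + 40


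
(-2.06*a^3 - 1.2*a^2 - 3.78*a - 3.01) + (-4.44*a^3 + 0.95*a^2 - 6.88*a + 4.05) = -6.5*a^3 - 0.25*a^2 - 10.66*a + 1.04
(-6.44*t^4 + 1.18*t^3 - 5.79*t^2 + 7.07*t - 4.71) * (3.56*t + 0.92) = -22.9264*t^5 - 1.724*t^4 - 19.5268*t^3 + 19.8424*t^2 - 10.2632*t - 4.3332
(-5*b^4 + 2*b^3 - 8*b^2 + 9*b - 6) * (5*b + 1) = -25*b^5 + 5*b^4 - 38*b^3 + 37*b^2 - 21*b - 6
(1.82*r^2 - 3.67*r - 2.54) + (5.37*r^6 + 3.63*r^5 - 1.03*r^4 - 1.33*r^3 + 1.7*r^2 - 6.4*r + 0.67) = 5.37*r^6 + 3.63*r^5 - 1.03*r^4 - 1.33*r^3 + 3.52*r^2 - 10.07*r - 1.87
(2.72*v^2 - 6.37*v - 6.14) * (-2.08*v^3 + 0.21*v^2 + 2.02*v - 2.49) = -5.6576*v^5 + 13.8208*v^4 + 16.9279*v^3 - 20.9296*v^2 + 3.4585*v + 15.2886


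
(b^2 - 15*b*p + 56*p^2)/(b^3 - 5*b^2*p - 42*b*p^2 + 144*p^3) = (-b + 7*p)/(-b^2 - 3*b*p + 18*p^2)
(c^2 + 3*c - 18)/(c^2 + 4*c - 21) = (c + 6)/(c + 7)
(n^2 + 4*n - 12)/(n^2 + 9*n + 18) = (n - 2)/(n + 3)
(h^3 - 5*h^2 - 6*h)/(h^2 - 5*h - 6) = h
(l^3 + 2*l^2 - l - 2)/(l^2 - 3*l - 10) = (l^2 - 1)/(l - 5)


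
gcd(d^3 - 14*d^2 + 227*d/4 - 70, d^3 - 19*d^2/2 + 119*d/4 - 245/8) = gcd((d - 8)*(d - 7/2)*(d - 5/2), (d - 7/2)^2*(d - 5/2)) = d^2 - 6*d + 35/4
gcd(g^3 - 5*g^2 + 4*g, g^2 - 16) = g - 4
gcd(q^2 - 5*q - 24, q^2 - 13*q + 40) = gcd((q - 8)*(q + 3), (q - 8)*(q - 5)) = q - 8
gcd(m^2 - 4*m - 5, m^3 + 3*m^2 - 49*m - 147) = 1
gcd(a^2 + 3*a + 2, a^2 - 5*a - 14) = a + 2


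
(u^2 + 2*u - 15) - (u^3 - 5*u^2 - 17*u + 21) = -u^3 + 6*u^2 + 19*u - 36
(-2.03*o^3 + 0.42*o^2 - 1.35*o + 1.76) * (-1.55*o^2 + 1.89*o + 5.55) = 3.1465*o^5 - 4.4877*o^4 - 8.3802*o^3 - 2.9485*o^2 - 4.1661*o + 9.768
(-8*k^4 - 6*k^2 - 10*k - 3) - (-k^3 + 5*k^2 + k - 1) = -8*k^4 + k^3 - 11*k^2 - 11*k - 2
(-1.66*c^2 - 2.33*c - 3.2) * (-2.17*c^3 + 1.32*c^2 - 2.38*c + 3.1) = 3.6022*c^5 + 2.8649*c^4 + 7.8192*c^3 - 3.8246*c^2 + 0.392999999999999*c - 9.92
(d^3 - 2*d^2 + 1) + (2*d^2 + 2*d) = d^3 + 2*d + 1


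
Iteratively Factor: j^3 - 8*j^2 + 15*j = (j)*(j^2 - 8*j + 15) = j*(j - 5)*(j - 3)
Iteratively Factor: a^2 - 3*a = (a)*(a - 3)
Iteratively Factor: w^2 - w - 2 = (w - 2)*(w + 1)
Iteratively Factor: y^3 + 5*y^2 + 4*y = (y)*(y^2 + 5*y + 4) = y*(y + 1)*(y + 4)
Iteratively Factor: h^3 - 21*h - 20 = (h - 5)*(h^2 + 5*h + 4) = (h - 5)*(h + 4)*(h + 1)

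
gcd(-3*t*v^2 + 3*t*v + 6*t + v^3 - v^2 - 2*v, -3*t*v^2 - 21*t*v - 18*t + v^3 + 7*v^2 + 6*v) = 3*t*v + 3*t - v^2 - v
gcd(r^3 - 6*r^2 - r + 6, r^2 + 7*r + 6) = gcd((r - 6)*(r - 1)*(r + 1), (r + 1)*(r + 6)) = r + 1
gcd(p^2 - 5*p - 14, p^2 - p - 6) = p + 2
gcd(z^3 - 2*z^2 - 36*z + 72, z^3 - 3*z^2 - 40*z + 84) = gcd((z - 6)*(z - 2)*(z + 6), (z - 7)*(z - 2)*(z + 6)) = z^2 + 4*z - 12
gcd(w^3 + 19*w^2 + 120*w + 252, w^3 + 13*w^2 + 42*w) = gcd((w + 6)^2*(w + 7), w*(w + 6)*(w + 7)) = w^2 + 13*w + 42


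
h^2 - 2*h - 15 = (h - 5)*(h + 3)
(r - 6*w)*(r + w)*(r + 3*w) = r^3 - 2*r^2*w - 21*r*w^2 - 18*w^3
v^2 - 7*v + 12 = (v - 4)*(v - 3)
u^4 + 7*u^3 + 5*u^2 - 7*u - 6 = (u - 1)*(u + 1)^2*(u + 6)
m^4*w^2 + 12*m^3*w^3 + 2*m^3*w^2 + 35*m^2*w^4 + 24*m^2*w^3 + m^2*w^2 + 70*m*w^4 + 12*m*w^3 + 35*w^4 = (m + 5*w)*(m + 7*w)*(m*w + w)^2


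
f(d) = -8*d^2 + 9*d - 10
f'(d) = 9 - 16*d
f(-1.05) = -28.27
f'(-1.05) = 25.80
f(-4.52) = -214.12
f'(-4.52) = 81.32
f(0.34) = -7.86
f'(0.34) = 3.56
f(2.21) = -29.18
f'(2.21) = -26.36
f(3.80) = -91.32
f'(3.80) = -51.80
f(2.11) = -26.63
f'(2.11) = -24.76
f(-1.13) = -30.39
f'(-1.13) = 27.08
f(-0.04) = -10.37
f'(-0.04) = 9.64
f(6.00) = -244.00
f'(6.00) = -87.00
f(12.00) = -1054.00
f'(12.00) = -183.00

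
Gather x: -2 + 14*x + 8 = 14*x + 6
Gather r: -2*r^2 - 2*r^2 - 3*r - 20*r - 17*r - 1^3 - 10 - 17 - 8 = -4*r^2 - 40*r - 36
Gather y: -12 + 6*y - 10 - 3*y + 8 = 3*y - 14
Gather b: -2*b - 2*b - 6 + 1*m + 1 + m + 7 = -4*b + 2*m + 2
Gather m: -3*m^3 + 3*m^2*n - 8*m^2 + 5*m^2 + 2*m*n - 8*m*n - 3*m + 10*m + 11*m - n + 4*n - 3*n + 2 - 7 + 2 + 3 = -3*m^3 + m^2*(3*n - 3) + m*(18 - 6*n)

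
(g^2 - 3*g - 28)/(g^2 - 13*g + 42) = (g + 4)/(g - 6)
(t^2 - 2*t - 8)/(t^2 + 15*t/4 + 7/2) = 4*(t - 4)/(4*t + 7)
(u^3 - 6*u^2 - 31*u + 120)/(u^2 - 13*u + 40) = (u^2 + 2*u - 15)/(u - 5)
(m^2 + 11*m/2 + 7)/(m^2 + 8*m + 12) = (m + 7/2)/(m + 6)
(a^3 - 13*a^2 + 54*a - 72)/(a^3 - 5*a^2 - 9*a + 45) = (a^2 - 10*a + 24)/(a^2 - 2*a - 15)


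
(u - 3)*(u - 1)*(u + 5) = u^3 + u^2 - 17*u + 15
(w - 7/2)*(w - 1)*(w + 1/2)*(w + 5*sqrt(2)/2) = w^4 - 4*w^3 + 5*sqrt(2)*w^3/2 - 10*sqrt(2)*w^2 + 5*w^2/4 + 7*w/4 + 25*sqrt(2)*w/8 + 35*sqrt(2)/8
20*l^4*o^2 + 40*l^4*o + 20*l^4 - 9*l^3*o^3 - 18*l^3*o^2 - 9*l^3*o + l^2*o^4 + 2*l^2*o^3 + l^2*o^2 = (-5*l + o)*(-4*l + o)*(l*o + l)^2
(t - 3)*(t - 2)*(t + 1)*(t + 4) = t^4 - 15*t^2 + 10*t + 24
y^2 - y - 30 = (y - 6)*(y + 5)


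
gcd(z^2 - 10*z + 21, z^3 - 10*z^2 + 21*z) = z^2 - 10*z + 21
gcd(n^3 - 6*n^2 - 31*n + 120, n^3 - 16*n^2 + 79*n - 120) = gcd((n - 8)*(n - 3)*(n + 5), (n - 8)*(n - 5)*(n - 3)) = n^2 - 11*n + 24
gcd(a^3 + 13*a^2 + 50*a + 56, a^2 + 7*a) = a + 7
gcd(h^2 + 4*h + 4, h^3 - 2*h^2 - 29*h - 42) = h + 2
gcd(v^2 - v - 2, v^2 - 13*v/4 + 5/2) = v - 2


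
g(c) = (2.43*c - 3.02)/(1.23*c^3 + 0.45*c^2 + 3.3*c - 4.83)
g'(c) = (2.43*c - 3.02)*(-3.69*c^2 - 0.9*c - 3.3)/(1.23*c^3 + 0.45*c^2 + 3.3*c - 4.83)^2 + 2.43/(1.23*c^3 + 0.45*c^2 + 3.3*c - 4.83) = (-5.9778*c^3 + 10.0503*c^2 + 2.718*c - 1.7709)/(1.5129*c^6 + 1.107*c^5 + 8.3205*c^4 - 8.9118*c^3 + 6.543*c^2 - 31.878*c + 23.3289)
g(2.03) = 0.14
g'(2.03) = -0.02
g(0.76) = 0.77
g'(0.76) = 1.50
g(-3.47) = 0.18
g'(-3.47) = 0.09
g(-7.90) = 0.04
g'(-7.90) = 0.01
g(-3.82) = 0.15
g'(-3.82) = 0.07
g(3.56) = 0.08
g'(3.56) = -0.03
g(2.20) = 0.13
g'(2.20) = -0.03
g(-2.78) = 0.26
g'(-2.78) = 0.14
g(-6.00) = 0.06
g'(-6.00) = 0.02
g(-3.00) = 0.23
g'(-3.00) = 0.13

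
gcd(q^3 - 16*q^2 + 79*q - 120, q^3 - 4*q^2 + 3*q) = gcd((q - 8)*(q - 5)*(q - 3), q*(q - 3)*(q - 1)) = q - 3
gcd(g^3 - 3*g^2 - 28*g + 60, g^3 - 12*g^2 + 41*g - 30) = g - 6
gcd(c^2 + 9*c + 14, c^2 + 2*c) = c + 2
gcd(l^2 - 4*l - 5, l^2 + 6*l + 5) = l + 1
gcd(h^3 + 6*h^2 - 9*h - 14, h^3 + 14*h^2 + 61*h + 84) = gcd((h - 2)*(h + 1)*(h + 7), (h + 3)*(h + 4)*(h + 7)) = h + 7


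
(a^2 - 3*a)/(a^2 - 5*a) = (a - 3)/(a - 5)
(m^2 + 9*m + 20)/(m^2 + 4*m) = (m + 5)/m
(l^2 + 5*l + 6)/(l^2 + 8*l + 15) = (l + 2)/(l + 5)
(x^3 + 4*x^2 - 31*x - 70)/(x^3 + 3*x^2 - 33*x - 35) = (x + 2)/(x + 1)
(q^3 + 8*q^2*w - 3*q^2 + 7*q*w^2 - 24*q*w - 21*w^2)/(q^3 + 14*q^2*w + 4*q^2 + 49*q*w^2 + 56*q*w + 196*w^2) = (q^2 + q*w - 3*q - 3*w)/(q^2 + 7*q*w + 4*q + 28*w)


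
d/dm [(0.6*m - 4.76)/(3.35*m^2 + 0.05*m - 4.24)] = (-2.01*m^2 + 31.892*m - 2.306)/(11.2225*m^4 + 0.335*m^3 - 28.4055*m^2 - 0.424*m + 17.9776)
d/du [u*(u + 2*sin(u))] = 2*u*cos(u) + 2*u + 2*sin(u)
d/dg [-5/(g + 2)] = 5/(g + 2)^2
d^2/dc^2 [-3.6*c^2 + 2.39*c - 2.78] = -7.20000000000000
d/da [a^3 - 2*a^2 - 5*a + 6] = 3*a^2 - 4*a - 5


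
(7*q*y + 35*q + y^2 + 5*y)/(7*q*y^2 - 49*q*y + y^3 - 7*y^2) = (y + 5)/(y*(y - 7))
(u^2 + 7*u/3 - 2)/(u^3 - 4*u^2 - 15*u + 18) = (u - 2/3)/(u^2 - 7*u + 6)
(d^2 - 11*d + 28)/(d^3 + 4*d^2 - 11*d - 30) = (d^2 - 11*d + 28)/(d^3 + 4*d^2 - 11*d - 30)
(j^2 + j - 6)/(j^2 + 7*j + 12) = (j - 2)/(j + 4)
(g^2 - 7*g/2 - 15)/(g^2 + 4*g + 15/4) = 2*(g - 6)/(2*g + 3)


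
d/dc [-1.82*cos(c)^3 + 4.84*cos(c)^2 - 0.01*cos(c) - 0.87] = (5.46*cos(c)^2 - 9.68*cos(c) + 0.01)*sin(c)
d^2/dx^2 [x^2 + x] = 2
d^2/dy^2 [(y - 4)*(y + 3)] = 2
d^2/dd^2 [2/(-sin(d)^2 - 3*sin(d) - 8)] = 2*(4*sin(d)^4 + 9*sin(d)^3 - 29*sin(d)^2 - 42*sin(d) - 2)/(sin(d)^2 + 3*sin(d) + 8)^3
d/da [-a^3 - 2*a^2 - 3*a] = -3*a^2 - 4*a - 3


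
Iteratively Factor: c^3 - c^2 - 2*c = (c)*(c^2 - c - 2) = c*(c - 2)*(c + 1)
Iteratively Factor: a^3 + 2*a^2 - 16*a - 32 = (a + 4)*(a^2 - 2*a - 8) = (a - 4)*(a + 4)*(a + 2)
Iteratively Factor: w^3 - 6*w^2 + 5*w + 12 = (w + 1)*(w^2 - 7*w + 12) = (w - 3)*(w + 1)*(w - 4)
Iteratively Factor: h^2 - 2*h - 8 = (h + 2)*(h - 4)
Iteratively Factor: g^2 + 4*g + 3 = (g + 1)*(g + 3)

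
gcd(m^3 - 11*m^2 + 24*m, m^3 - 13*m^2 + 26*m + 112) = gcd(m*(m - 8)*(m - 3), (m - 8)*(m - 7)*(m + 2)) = m - 8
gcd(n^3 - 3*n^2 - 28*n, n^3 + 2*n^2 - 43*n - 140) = n^2 - 3*n - 28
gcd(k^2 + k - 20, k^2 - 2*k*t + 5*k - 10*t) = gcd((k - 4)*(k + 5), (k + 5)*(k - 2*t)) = k + 5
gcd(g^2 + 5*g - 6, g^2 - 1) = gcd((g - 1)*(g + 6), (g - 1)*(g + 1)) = g - 1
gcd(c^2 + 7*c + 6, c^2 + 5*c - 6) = c + 6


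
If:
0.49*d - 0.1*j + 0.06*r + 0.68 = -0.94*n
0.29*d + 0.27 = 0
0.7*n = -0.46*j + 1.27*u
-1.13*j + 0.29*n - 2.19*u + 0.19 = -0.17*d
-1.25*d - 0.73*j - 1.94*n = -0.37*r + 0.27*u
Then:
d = -0.93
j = 0.03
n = -0.03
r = -3.24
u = -0.00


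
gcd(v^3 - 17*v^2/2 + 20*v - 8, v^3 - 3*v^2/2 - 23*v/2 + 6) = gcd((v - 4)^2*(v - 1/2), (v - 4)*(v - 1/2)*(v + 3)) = v^2 - 9*v/2 + 2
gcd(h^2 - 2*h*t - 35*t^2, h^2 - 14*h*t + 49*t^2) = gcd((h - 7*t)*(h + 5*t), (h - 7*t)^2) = -h + 7*t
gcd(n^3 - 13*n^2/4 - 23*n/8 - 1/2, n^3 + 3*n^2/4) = 1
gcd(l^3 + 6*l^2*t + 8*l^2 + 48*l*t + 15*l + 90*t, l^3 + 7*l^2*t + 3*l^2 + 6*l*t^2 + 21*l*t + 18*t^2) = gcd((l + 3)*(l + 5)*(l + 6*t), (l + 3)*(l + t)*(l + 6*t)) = l^2 + 6*l*t + 3*l + 18*t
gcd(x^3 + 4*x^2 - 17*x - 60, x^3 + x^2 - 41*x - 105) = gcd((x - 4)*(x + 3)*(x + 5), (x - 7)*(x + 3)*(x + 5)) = x^2 + 8*x + 15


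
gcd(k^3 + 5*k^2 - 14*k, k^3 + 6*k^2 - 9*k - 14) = k^2 + 5*k - 14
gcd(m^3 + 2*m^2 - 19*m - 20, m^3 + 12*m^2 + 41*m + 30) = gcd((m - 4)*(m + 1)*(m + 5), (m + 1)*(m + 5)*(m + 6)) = m^2 + 6*m + 5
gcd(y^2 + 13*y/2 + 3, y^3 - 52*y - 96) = y + 6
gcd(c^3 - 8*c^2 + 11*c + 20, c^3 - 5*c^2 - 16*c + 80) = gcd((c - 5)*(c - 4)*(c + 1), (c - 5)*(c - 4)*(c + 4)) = c^2 - 9*c + 20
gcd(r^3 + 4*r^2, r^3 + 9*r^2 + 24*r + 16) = r + 4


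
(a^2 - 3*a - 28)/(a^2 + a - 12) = (a - 7)/(a - 3)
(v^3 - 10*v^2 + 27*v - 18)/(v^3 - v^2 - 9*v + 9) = (v - 6)/(v + 3)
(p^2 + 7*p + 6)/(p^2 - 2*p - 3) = (p + 6)/(p - 3)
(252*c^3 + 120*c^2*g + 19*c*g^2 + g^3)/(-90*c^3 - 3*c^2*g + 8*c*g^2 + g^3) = (-42*c^2 - 13*c*g - g^2)/(15*c^2 - 2*c*g - g^2)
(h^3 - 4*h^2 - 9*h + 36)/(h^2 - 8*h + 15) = (h^2 - h - 12)/(h - 5)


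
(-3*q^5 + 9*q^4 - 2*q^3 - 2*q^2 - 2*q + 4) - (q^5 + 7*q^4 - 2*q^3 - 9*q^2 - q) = -4*q^5 + 2*q^4 + 7*q^2 - q + 4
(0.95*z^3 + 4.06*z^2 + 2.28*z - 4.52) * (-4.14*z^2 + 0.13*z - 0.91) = -3.933*z^5 - 16.6849*z^4 - 9.7759*z^3 + 15.3146*z^2 - 2.6624*z + 4.1132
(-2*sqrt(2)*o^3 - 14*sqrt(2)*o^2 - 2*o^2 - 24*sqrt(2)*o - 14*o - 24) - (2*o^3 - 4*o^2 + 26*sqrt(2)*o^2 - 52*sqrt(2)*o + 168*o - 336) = -2*sqrt(2)*o^3 - 2*o^3 - 40*sqrt(2)*o^2 + 2*o^2 - 182*o + 28*sqrt(2)*o + 312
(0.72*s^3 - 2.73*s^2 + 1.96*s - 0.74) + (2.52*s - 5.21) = 0.72*s^3 - 2.73*s^2 + 4.48*s - 5.95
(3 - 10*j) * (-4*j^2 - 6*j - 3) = 40*j^3 + 48*j^2 + 12*j - 9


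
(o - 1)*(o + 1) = o^2 - 1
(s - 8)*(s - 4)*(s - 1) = s^3 - 13*s^2 + 44*s - 32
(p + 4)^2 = p^2 + 8*p + 16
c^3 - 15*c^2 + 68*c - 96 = (c - 8)*(c - 4)*(c - 3)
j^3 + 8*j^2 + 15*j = j*(j + 3)*(j + 5)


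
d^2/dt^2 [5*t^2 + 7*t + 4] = 10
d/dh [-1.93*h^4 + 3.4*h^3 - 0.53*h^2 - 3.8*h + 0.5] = -7.72*h^3 + 10.2*h^2 - 1.06*h - 3.8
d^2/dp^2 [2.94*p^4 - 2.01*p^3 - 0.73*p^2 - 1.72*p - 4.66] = 35.28*p^2 - 12.06*p - 1.46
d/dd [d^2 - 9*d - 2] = 2*d - 9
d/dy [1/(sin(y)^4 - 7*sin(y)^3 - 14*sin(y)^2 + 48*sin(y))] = (-4*sin(y)^3 + 21*sin(y)^2 + 28*sin(y) - 48)*cos(y)/((sin(y)^3 - 7*sin(y)^2 - 14*sin(y) + 48)^2*sin(y)^2)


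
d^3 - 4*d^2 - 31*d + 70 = (d - 7)*(d - 2)*(d + 5)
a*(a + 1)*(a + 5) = a^3 + 6*a^2 + 5*a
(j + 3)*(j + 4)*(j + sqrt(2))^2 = j^4 + 2*sqrt(2)*j^3 + 7*j^3 + 14*j^2 + 14*sqrt(2)*j^2 + 14*j + 24*sqrt(2)*j + 24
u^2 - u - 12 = (u - 4)*(u + 3)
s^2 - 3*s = s*(s - 3)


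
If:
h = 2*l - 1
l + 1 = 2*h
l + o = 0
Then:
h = 1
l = 1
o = -1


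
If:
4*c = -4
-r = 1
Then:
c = -1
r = -1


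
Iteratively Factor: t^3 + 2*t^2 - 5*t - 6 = (t + 1)*(t^2 + t - 6) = (t - 2)*(t + 1)*(t + 3)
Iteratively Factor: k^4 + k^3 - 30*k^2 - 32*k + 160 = (k + 4)*(k^3 - 3*k^2 - 18*k + 40) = (k - 5)*(k + 4)*(k^2 + 2*k - 8) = (k - 5)*(k + 4)^2*(k - 2)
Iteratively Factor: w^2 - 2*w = (w)*(w - 2)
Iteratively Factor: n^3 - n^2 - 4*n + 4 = (n - 1)*(n^2 - 4) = (n - 1)*(n + 2)*(n - 2)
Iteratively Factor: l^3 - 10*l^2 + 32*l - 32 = (l - 4)*(l^2 - 6*l + 8) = (l - 4)^2*(l - 2)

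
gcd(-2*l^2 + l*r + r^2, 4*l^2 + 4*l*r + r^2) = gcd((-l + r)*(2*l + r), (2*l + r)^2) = 2*l + r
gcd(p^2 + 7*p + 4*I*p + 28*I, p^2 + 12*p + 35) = p + 7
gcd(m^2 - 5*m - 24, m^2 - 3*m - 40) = m - 8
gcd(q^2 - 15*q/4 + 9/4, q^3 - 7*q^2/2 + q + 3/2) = q - 3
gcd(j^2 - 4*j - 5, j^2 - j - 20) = j - 5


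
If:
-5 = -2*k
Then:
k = 5/2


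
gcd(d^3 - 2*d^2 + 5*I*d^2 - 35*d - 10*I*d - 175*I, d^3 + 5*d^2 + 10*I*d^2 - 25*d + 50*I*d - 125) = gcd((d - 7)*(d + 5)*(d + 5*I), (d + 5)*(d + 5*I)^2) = d^2 + d*(5 + 5*I) + 25*I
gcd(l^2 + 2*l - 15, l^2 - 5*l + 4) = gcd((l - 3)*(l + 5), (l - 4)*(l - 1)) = 1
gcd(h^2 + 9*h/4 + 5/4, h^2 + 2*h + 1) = h + 1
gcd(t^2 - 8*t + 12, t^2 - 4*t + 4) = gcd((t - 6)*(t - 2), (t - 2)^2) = t - 2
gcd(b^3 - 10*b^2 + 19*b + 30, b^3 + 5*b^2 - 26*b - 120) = b - 5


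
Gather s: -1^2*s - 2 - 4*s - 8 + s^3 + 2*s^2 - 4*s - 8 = s^3 + 2*s^2 - 9*s - 18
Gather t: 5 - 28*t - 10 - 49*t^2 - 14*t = -49*t^2 - 42*t - 5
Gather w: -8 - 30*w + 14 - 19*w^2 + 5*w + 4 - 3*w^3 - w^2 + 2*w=-3*w^3 - 20*w^2 - 23*w + 10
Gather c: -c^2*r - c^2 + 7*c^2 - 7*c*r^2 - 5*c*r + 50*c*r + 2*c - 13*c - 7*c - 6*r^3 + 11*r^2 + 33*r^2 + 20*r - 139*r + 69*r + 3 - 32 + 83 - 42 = c^2*(6 - r) + c*(-7*r^2 + 45*r - 18) - 6*r^3 + 44*r^2 - 50*r + 12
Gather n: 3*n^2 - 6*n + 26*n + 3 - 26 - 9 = 3*n^2 + 20*n - 32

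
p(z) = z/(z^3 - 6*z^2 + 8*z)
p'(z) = z*(-3*z^2 + 12*z - 8)/(z^3 - 6*z^2 + 8*z)^2 + 1/(z^3 - 6*z^2 + 8*z) = 2*(3 - z)/(z^2 - 6*z + 8)^2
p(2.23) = -2.46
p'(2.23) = 9.29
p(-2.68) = 0.03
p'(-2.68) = 0.01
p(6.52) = 0.09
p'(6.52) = -0.05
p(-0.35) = 0.10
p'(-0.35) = 0.06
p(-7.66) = 0.01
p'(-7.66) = 0.00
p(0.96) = 0.32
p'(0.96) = 0.41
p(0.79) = 0.26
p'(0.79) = 0.29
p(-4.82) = 0.02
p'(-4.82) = 0.00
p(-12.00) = 0.00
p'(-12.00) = 0.00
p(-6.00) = 0.01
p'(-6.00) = 0.00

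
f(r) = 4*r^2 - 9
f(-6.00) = 135.00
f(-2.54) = 16.81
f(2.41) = 14.23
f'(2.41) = 19.28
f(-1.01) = -4.92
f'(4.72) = 37.76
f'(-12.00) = -96.00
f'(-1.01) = -8.08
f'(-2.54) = -20.32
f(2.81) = 22.58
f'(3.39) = 27.12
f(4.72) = 80.11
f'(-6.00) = -48.00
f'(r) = 8*r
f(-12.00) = 567.00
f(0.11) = -8.95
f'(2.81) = 22.48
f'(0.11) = 0.88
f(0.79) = -6.50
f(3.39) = 36.97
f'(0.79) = 6.32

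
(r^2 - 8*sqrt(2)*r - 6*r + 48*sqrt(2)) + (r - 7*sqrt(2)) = r^2 - 8*sqrt(2)*r - 5*r + 41*sqrt(2)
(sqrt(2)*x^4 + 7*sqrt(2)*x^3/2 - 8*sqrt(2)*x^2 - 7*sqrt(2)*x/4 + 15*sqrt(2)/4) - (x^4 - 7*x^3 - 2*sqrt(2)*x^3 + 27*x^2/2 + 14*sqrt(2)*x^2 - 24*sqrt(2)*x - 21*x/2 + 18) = -x^4 + sqrt(2)*x^4 + 7*x^3 + 11*sqrt(2)*x^3/2 - 22*sqrt(2)*x^2 - 27*x^2/2 + 21*x/2 + 89*sqrt(2)*x/4 - 18 + 15*sqrt(2)/4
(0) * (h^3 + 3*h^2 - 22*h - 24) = 0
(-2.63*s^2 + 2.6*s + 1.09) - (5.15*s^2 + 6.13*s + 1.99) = -7.78*s^2 - 3.53*s - 0.9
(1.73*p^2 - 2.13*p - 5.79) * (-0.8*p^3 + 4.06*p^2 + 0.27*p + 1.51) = -1.384*p^5 + 8.7278*p^4 - 3.5487*p^3 - 21.4702*p^2 - 4.7796*p - 8.7429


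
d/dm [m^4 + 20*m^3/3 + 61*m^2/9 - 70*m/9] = 4*m^3 + 20*m^2 + 122*m/9 - 70/9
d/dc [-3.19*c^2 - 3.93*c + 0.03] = -6.38*c - 3.93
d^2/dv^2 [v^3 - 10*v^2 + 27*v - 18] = 6*v - 20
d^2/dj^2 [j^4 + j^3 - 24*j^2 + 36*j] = 12*j^2 + 6*j - 48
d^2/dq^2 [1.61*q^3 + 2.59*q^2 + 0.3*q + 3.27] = 9.66*q + 5.18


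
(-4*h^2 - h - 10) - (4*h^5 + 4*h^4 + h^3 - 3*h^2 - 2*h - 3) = -4*h^5 - 4*h^4 - h^3 - h^2 + h - 7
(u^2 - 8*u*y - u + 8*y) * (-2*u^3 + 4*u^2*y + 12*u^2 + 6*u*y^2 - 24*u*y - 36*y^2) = -2*u^5 + 20*u^4*y + 14*u^4 - 26*u^3*y^2 - 140*u^3*y - 12*u^3 - 48*u^2*y^3 + 182*u^2*y^2 + 120*u^2*y + 336*u*y^3 - 156*u*y^2 - 288*y^3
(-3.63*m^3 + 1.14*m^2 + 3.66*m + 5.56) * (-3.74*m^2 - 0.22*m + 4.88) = 13.5762*m^5 - 3.465*m^4 - 31.6536*m^3 - 16.0364*m^2 + 16.6376*m + 27.1328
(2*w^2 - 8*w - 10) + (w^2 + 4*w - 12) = 3*w^2 - 4*w - 22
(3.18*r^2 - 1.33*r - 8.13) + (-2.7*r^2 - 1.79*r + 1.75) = 0.48*r^2 - 3.12*r - 6.38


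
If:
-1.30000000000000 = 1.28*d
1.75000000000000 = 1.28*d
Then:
No Solution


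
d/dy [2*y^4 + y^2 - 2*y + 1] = 8*y^3 + 2*y - 2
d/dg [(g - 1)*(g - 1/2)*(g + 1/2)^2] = 4*g^3 - 3*g^2/2 - 3*g/2 + 1/8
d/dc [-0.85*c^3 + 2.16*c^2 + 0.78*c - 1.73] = -2.55*c^2 + 4.32*c + 0.78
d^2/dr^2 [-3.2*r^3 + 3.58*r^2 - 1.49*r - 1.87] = 7.16 - 19.2*r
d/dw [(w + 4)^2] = 2*w + 8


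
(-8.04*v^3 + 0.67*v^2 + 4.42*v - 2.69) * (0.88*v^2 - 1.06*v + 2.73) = -7.0752*v^5 + 9.112*v^4 - 18.7698*v^3 - 5.2233*v^2 + 14.918*v - 7.3437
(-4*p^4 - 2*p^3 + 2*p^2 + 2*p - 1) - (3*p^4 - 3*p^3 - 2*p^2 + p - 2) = -7*p^4 + p^3 + 4*p^2 + p + 1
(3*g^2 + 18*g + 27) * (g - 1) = 3*g^3 + 15*g^2 + 9*g - 27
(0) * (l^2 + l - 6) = 0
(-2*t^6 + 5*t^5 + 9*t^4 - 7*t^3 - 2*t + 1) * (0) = 0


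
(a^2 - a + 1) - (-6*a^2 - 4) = 7*a^2 - a + 5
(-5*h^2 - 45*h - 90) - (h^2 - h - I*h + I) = -6*h^2 - 44*h + I*h - 90 - I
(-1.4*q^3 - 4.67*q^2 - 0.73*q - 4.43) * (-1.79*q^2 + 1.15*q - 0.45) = 2.506*q^5 + 6.7493*q^4 - 3.4338*q^3 + 9.1917*q^2 - 4.766*q + 1.9935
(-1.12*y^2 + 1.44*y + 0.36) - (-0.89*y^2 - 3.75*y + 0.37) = -0.23*y^2 + 5.19*y - 0.01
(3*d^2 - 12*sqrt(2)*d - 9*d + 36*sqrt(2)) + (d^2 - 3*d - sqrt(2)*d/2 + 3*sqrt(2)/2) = 4*d^2 - 25*sqrt(2)*d/2 - 12*d + 75*sqrt(2)/2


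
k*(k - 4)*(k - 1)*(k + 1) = k^4 - 4*k^3 - k^2 + 4*k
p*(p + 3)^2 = p^3 + 6*p^2 + 9*p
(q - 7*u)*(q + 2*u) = q^2 - 5*q*u - 14*u^2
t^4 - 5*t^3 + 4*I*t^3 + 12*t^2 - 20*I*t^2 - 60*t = t*(t - 5)*(t - 2*I)*(t + 6*I)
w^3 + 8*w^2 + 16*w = w*(w + 4)^2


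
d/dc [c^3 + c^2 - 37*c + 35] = 3*c^2 + 2*c - 37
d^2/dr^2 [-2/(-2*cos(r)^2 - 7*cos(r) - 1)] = 2*(-16*sin(r)^4 + 49*sin(r)^2 + 119*cos(r)/2 - 21*cos(3*r)/2 + 61)/(-2*sin(r)^2 + 7*cos(r) + 3)^3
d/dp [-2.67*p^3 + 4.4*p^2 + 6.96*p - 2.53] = -8.01*p^2 + 8.8*p + 6.96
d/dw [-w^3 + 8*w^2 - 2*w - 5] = -3*w^2 + 16*w - 2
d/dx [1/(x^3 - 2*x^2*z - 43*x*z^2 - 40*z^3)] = (-3*x^2 + 4*x*z + 43*z^2)/(-x^3 + 2*x^2*z + 43*x*z^2 + 40*z^3)^2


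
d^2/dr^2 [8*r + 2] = 0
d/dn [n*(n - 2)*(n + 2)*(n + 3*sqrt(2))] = 4*n^3 + 9*sqrt(2)*n^2 - 8*n - 12*sqrt(2)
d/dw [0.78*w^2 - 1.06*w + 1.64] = 1.56*w - 1.06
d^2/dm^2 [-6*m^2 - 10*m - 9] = -12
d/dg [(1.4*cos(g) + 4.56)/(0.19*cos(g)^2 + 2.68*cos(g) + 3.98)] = (0.266*cos(g)^2 + 1.7328*cos(g) + 6.6488)*sin(g)/(0.0361*cos(g)^4 + 1.0184*cos(g)^3 + 8.6948*cos(g)^2 + 21.3328*cos(g) + 15.8404)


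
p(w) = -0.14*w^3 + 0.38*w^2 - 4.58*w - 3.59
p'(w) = -0.42*w^2 + 0.76*w - 4.58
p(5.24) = -37.30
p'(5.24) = -12.13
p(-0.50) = -1.19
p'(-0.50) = -5.06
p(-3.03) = 17.67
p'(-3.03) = -10.74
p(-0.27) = -2.32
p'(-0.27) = -4.82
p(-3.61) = 24.48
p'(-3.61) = -12.80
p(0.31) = -4.98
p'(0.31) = -4.38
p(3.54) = -21.25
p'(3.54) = -7.15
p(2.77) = -16.34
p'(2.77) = -5.70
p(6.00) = -47.63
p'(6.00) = -15.14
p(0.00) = -3.59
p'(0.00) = -4.58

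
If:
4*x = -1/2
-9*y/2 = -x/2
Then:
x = -1/8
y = -1/72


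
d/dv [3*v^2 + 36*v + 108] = 6*v + 36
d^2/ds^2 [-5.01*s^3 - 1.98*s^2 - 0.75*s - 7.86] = -30.06*s - 3.96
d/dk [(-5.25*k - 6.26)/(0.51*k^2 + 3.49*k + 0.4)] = (2.6775*k^2 + 6.3852*k + 19.7474)/(0.2601*k^4 + 3.5598*k^3 + 12.5881*k^2 + 2.792*k + 0.16)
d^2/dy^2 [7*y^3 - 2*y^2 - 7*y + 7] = 42*y - 4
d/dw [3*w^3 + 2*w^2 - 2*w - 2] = 9*w^2 + 4*w - 2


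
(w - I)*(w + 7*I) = w^2 + 6*I*w + 7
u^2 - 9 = (u - 3)*(u + 3)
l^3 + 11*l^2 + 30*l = l*(l + 5)*(l + 6)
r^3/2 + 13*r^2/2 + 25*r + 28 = (r/2 + 1)*(r + 4)*(r + 7)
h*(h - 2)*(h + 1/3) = h^3 - 5*h^2/3 - 2*h/3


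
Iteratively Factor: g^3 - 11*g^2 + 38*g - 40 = (g - 4)*(g^2 - 7*g + 10) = (g - 4)*(g - 2)*(g - 5)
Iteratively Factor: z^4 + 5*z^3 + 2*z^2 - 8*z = (z + 4)*(z^3 + z^2 - 2*z) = (z + 2)*(z + 4)*(z^2 - z) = z*(z + 2)*(z + 4)*(z - 1)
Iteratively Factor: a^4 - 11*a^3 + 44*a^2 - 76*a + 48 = (a - 3)*(a^3 - 8*a^2 + 20*a - 16) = (a - 3)*(a - 2)*(a^2 - 6*a + 8) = (a - 4)*(a - 3)*(a - 2)*(a - 2)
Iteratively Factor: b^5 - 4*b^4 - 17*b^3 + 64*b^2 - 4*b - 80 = (b - 5)*(b^4 + b^3 - 12*b^2 + 4*b + 16) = (b - 5)*(b + 4)*(b^3 - 3*b^2 + 4) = (b - 5)*(b - 2)*(b + 4)*(b^2 - b - 2) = (b - 5)*(b - 2)^2*(b + 4)*(b + 1)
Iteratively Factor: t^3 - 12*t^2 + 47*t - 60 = (t - 3)*(t^2 - 9*t + 20) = (t - 4)*(t - 3)*(t - 5)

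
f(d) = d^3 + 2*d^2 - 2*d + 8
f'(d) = 3*d^2 + 4*d - 2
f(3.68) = 77.56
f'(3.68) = 53.35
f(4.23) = 111.01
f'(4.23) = 68.60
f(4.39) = 122.37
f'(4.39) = 73.38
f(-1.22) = 11.60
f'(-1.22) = -2.41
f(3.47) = 66.92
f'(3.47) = 48.00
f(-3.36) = -0.63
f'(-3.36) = 18.43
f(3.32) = 60.00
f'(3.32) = 44.35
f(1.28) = 10.81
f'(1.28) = 8.04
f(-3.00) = 5.00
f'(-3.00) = 13.00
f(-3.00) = 5.00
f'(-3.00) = 13.00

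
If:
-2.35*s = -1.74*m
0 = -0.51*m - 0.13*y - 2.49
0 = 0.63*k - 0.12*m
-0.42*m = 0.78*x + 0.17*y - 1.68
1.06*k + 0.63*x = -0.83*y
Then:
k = -0.79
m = -4.17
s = -3.09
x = 5.01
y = -2.79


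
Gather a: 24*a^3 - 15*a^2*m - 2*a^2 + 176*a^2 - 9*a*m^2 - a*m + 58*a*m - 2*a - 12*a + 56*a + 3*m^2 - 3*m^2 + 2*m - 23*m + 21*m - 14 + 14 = 24*a^3 + a^2*(174 - 15*m) + a*(-9*m^2 + 57*m + 42)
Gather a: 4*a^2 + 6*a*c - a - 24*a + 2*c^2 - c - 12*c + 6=4*a^2 + a*(6*c - 25) + 2*c^2 - 13*c + 6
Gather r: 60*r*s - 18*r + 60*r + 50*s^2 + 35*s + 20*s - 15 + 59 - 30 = r*(60*s + 42) + 50*s^2 + 55*s + 14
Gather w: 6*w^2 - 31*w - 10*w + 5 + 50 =6*w^2 - 41*w + 55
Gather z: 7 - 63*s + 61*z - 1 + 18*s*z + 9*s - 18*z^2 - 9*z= -54*s - 18*z^2 + z*(18*s + 52) + 6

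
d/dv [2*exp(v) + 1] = 2*exp(v)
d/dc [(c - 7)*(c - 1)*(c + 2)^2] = 4*c^3 - 12*c^2 - 42*c - 4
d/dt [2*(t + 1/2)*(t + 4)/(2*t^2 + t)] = -4/t^2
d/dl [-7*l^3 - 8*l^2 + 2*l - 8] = -21*l^2 - 16*l + 2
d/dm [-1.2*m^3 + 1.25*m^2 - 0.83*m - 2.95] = -3.6*m^2 + 2.5*m - 0.83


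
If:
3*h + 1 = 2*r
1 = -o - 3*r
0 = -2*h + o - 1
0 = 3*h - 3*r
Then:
No Solution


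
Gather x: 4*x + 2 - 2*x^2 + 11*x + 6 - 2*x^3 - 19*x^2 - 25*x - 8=-2*x^3 - 21*x^2 - 10*x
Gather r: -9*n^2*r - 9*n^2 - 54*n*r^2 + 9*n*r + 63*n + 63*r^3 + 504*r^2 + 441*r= -9*n^2 + 63*n + 63*r^3 + r^2*(504 - 54*n) + r*(-9*n^2 + 9*n + 441)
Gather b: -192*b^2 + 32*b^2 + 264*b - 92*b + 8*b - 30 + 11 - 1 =-160*b^2 + 180*b - 20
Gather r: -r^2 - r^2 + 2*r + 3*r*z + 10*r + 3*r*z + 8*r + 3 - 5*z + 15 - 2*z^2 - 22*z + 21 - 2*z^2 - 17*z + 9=-2*r^2 + r*(6*z + 20) - 4*z^2 - 44*z + 48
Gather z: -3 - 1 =-4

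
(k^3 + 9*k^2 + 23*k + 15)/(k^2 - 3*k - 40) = (k^2 + 4*k + 3)/(k - 8)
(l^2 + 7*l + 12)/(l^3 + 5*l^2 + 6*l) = (l + 4)/(l*(l + 2))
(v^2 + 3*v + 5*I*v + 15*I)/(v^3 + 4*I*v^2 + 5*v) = (v + 3)/(v*(v - I))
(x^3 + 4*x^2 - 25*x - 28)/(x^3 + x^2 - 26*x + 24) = (x^2 + 8*x + 7)/(x^2 + 5*x - 6)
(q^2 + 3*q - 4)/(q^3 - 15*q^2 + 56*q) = (q^2 + 3*q - 4)/(q*(q^2 - 15*q + 56))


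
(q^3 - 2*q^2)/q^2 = q - 2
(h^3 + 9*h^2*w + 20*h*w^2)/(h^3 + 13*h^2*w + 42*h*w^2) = (h^2 + 9*h*w + 20*w^2)/(h^2 + 13*h*w + 42*w^2)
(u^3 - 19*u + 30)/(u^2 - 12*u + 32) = (u^3 - 19*u + 30)/(u^2 - 12*u + 32)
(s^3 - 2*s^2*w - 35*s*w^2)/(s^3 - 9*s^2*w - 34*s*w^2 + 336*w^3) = s*(s + 5*w)/(s^2 - 2*s*w - 48*w^2)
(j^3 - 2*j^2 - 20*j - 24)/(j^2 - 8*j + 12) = (j^2 + 4*j + 4)/(j - 2)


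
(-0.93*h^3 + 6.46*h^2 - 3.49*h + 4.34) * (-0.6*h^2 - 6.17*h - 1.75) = 0.558*h^5 + 1.8621*h^4 - 36.1367*h^3 + 7.6243*h^2 - 20.6703*h - 7.595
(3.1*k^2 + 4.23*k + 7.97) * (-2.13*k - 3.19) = -6.603*k^3 - 18.8989*k^2 - 30.4698*k - 25.4243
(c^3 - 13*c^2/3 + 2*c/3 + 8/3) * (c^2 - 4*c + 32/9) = c^5 - 25*c^4/3 + 194*c^3/9 - 416*c^2/27 - 224*c/27 + 256/27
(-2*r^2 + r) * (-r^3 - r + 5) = 2*r^5 - r^4 + 2*r^3 - 11*r^2 + 5*r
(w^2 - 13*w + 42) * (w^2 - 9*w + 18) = w^4 - 22*w^3 + 177*w^2 - 612*w + 756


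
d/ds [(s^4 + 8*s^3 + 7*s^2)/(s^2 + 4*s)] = 2*(s^3 + 10*s^2 + 32*s + 14)/(s^2 + 8*s + 16)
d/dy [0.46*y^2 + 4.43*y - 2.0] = 0.92*y + 4.43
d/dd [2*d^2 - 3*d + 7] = 4*d - 3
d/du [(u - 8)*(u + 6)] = 2*u - 2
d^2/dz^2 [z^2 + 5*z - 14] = 2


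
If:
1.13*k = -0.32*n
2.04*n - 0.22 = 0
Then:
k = -0.03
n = 0.11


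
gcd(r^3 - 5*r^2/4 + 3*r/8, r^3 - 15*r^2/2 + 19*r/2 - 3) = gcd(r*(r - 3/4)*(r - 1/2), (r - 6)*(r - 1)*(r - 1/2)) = r - 1/2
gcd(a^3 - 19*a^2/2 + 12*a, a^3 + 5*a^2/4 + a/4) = a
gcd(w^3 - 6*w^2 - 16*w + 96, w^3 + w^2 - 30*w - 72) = w^2 - 2*w - 24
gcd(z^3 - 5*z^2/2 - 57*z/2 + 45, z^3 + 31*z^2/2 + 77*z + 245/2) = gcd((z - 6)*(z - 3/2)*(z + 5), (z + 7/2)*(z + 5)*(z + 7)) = z + 5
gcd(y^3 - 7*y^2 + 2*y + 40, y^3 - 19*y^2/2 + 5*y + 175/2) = y - 5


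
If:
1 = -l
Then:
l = -1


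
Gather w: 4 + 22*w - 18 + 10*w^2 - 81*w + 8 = 10*w^2 - 59*w - 6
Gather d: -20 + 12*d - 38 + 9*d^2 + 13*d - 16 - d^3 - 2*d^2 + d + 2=-d^3 + 7*d^2 + 26*d - 72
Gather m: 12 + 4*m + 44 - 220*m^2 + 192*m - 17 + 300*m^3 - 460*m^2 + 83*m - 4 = 300*m^3 - 680*m^2 + 279*m + 35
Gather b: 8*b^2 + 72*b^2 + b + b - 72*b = 80*b^2 - 70*b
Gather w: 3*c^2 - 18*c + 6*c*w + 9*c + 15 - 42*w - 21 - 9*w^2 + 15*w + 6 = 3*c^2 - 9*c - 9*w^2 + w*(6*c - 27)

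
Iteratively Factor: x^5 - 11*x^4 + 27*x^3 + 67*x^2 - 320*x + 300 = (x + 3)*(x^4 - 14*x^3 + 69*x^2 - 140*x + 100) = (x - 5)*(x + 3)*(x^3 - 9*x^2 + 24*x - 20) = (x - 5)*(x - 2)*(x + 3)*(x^2 - 7*x + 10) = (x - 5)^2*(x - 2)*(x + 3)*(x - 2)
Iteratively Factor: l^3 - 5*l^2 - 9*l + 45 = (l - 3)*(l^2 - 2*l - 15) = (l - 5)*(l - 3)*(l + 3)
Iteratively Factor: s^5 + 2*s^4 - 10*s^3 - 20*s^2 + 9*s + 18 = (s + 2)*(s^4 - 10*s^2 + 9) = (s - 3)*(s + 2)*(s^3 + 3*s^2 - s - 3) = (s - 3)*(s - 1)*(s + 2)*(s^2 + 4*s + 3) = (s - 3)*(s - 1)*(s + 2)*(s + 3)*(s + 1)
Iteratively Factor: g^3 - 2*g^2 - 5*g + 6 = (g - 3)*(g^2 + g - 2) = (g - 3)*(g - 1)*(g + 2)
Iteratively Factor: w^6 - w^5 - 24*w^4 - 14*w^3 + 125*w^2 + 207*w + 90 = (w + 1)*(w^5 - 2*w^4 - 22*w^3 + 8*w^2 + 117*w + 90) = (w + 1)*(w + 3)*(w^4 - 5*w^3 - 7*w^2 + 29*w + 30) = (w + 1)*(w + 2)*(w + 3)*(w^3 - 7*w^2 + 7*w + 15) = (w + 1)^2*(w + 2)*(w + 3)*(w^2 - 8*w + 15) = (w - 5)*(w + 1)^2*(w + 2)*(w + 3)*(w - 3)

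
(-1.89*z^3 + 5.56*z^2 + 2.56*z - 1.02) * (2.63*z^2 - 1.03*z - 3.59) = -4.9707*z^5 + 16.5695*z^4 + 7.7911*z^3 - 25.2798*z^2 - 8.1398*z + 3.6618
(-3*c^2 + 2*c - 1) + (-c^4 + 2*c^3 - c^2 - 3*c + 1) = -c^4 + 2*c^3 - 4*c^2 - c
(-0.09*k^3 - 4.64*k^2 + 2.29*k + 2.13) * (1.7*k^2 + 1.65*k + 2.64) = -0.153*k^5 - 8.0365*k^4 - 4.0006*k^3 - 4.8501*k^2 + 9.5601*k + 5.6232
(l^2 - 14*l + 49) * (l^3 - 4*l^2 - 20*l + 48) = l^5 - 18*l^4 + 85*l^3 + 132*l^2 - 1652*l + 2352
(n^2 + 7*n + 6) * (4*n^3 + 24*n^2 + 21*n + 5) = 4*n^5 + 52*n^4 + 213*n^3 + 296*n^2 + 161*n + 30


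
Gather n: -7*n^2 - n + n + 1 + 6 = 7 - 7*n^2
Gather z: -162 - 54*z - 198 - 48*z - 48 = -102*z - 408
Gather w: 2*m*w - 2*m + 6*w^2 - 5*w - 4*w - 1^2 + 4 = -2*m + 6*w^2 + w*(2*m - 9) + 3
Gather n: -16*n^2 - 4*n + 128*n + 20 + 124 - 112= -16*n^2 + 124*n + 32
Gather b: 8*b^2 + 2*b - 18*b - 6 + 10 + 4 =8*b^2 - 16*b + 8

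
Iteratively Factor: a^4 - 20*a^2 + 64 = (a - 2)*(a^3 + 2*a^2 - 16*a - 32) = (a - 2)*(a + 4)*(a^2 - 2*a - 8) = (a - 4)*(a - 2)*(a + 4)*(a + 2)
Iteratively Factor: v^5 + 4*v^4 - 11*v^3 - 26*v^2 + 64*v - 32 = (v - 1)*(v^4 + 5*v^3 - 6*v^2 - 32*v + 32) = (v - 2)*(v - 1)*(v^3 + 7*v^2 + 8*v - 16) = (v - 2)*(v - 1)*(v + 4)*(v^2 + 3*v - 4) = (v - 2)*(v - 1)^2*(v + 4)*(v + 4)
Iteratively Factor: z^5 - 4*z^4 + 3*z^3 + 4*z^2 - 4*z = (z - 1)*(z^4 - 3*z^3 + 4*z) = (z - 2)*(z - 1)*(z^3 - z^2 - 2*z) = (z - 2)*(z - 1)*(z + 1)*(z^2 - 2*z) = (z - 2)^2*(z - 1)*(z + 1)*(z)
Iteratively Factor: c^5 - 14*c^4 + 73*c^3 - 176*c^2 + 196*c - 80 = (c - 1)*(c^4 - 13*c^3 + 60*c^2 - 116*c + 80) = (c - 2)*(c - 1)*(c^3 - 11*c^2 + 38*c - 40) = (c - 2)^2*(c - 1)*(c^2 - 9*c + 20) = (c - 5)*(c - 2)^2*(c - 1)*(c - 4)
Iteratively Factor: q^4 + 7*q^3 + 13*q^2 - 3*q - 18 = (q + 3)*(q^3 + 4*q^2 + q - 6) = (q + 2)*(q + 3)*(q^2 + 2*q - 3) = (q + 2)*(q + 3)^2*(q - 1)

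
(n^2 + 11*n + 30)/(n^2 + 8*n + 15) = (n + 6)/(n + 3)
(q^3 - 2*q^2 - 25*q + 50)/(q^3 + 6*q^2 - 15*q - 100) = (q^2 - 7*q + 10)/(q^2 + q - 20)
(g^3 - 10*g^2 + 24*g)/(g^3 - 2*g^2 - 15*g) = (-g^2 + 10*g - 24)/(-g^2 + 2*g + 15)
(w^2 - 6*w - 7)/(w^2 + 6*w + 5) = (w - 7)/(w + 5)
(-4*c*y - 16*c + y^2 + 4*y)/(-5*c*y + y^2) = (4*c*y + 16*c - y^2 - 4*y)/(y*(5*c - y))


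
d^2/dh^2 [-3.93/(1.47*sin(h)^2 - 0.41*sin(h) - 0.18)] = (-33.969348*sin(h)^4 + 7.105833*sin(h)^3 + 46.133877*sin(h)^2 - 13.921632*sin(h) + 3.401022)/(-1.47*sin(h)^2 + 0.41*sin(h) + 0.18)^3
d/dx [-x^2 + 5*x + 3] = 5 - 2*x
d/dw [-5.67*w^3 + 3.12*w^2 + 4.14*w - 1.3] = -17.01*w^2 + 6.24*w + 4.14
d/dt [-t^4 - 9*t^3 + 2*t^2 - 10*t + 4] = -4*t^3 - 27*t^2 + 4*t - 10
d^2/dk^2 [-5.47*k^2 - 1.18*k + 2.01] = -10.9400000000000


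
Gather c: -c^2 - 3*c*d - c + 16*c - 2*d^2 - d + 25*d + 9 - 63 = -c^2 + c*(15 - 3*d) - 2*d^2 + 24*d - 54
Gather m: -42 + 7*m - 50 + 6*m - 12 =13*m - 104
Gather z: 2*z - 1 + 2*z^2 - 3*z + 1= 2*z^2 - z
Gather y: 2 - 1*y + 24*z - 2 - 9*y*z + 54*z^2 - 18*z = y*(-9*z - 1) + 54*z^2 + 6*z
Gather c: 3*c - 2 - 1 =3*c - 3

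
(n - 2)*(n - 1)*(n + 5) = n^3 + 2*n^2 - 13*n + 10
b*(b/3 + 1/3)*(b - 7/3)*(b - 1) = b^4/3 - 7*b^3/9 - b^2/3 + 7*b/9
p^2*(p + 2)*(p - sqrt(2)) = p^4 - sqrt(2)*p^3 + 2*p^3 - 2*sqrt(2)*p^2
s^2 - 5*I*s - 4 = (s - 4*I)*(s - I)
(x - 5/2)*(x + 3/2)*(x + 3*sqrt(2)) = x^3 - x^2 + 3*sqrt(2)*x^2 - 3*sqrt(2)*x - 15*x/4 - 45*sqrt(2)/4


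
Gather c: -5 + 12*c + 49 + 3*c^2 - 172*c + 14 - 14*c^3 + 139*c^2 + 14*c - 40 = -14*c^3 + 142*c^2 - 146*c + 18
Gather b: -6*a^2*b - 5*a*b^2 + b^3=-6*a^2*b - 5*a*b^2 + b^3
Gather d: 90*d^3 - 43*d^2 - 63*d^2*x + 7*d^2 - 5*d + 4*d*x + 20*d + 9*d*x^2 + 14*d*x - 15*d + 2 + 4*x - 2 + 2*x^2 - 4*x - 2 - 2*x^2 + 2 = 90*d^3 + d^2*(-63*x - 36) + d*(9*x^2 + 18*x)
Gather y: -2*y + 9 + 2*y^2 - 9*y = 2*y^2 - 11*y + 9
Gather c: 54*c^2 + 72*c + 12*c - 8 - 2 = 54*c^2 + 84*c - 10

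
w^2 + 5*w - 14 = (w - 2)*(w + 7)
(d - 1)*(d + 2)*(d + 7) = d^3 + 8*d^2 + 5*d - 14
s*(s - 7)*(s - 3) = s^3 - 10*s^2 + 21*s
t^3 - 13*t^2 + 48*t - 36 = (t - 6)^2*(t - 1)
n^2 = n^2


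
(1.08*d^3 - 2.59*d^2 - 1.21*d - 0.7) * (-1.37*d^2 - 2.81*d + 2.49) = -1.4796*d^5 + 0.5135*d^4 + 11.6248*d^3 - 2.09*d^2 - 1.0459*d - 1.743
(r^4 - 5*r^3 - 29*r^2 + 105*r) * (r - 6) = r^5 - 11*r^4 + r^3 + 279*r^2 - 630*r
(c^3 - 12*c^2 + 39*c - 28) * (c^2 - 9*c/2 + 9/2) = c^5 - 33*c^4/2 + 195*c^3/2 - 515*c^2/2 + 603*c/2 - 126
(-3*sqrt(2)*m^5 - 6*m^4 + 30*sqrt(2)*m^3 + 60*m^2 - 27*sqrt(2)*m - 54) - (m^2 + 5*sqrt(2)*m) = -3*sqrt(2)*m^5 - 6*m^4 + 30*sqrt(2)*m^3 + 59*m^2 - 32*sqrt(2)*m - 54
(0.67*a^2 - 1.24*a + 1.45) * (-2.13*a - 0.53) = -1.4271*a^3 + 2.2861*a^2 - 2.4313*a - 0.7685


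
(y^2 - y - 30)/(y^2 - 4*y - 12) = (y + 5)/(y + 2)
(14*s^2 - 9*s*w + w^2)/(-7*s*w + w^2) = (-2*s + w)/w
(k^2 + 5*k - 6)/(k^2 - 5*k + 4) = (k + 6)/(k - 4)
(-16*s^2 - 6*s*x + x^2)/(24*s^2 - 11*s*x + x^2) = (2*s + x)/(-3*s + x)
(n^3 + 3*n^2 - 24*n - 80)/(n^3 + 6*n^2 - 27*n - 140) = (n + 4)/(n + 7)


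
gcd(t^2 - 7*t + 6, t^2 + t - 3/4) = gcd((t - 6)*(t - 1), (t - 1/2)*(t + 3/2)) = 1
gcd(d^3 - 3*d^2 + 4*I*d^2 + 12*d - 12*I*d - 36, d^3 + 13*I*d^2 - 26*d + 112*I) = d - 2*I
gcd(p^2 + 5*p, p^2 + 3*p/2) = p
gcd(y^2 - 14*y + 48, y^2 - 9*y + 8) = y - 8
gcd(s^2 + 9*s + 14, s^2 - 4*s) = 1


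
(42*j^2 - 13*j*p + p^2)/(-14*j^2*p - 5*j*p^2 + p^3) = (-6*j + p)/(p*(2*j + p))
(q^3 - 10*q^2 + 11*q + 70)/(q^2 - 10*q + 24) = (q^3 - 10*q^2 + 11*q + 70)/(q^2 - 10*q + 24)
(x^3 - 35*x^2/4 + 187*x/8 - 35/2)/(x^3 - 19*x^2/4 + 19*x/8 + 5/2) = (2*x - 7)/(2*x + 1)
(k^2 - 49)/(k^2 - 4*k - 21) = (k + 7)/(k + 3)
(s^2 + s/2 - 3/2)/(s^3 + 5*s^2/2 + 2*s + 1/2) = (2*s^2 + s - 3)/(2*s^3 + 5*s^2 + 4*s + 1)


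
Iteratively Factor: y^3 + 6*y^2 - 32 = (y + 4)*(y^2 + 2*y - 8) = (y - 2)*(y + 4)*(y + 4)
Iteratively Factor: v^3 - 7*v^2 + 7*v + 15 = (v - 5)*(v^2 - 2*v - 3) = (v - 5)*(v + 1)*(v - 3)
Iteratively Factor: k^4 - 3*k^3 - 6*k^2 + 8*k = (k - 1)*(k^3 - 2*k^2 - 8*k) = (k - 4)*(k - 1)*(k^2 + 2*k) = (k - 4)*(k - 1)*(k + 2)*(k)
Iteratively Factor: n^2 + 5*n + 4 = (n + 1)*(n + 4)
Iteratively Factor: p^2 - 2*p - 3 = (p + 1)*(p - 3)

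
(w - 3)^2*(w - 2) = w^3 - 8*w^2 + 21*w - 18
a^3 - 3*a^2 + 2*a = a*(a - 2)*(a - 1)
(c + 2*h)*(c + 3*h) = c^2 + 5*c*h + 6*h^2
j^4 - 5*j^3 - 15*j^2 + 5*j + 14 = (j - 7)*(j - 1)*(j + 1)*(j + 2)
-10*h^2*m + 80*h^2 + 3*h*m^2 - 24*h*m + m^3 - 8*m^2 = (-2*h + m)*(5*h + m)*(m - 8)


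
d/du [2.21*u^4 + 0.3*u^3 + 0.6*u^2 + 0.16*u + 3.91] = 8.84*u^3 + 0.9*u^2 + 1.2*u + 0.16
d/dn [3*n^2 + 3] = 6*n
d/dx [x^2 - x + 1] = 2*x - 1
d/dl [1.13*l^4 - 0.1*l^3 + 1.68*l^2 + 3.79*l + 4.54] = 4.52*l^3 - 0.3*l^2 + 3.36*l + 3.79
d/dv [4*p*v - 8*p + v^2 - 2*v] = 4*p + 2*v - 2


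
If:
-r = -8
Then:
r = 8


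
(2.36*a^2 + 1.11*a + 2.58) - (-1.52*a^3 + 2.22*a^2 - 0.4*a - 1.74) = 1.52*a^3 + 0.14*a^2 + 1.51*a + 4.32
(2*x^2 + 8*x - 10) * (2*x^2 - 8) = 4*x^4 + 16*x^3 - 36*x^2 - 64*x + 80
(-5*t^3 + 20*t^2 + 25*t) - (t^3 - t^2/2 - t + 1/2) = -6*t^3 + 41*t^2/2 + 26*t - 1/2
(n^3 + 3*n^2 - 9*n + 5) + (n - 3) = n^3 + 3*n^2 - 8*n + 2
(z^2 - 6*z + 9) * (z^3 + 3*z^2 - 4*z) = z^5 - 3*z^4 - 13*z^3 + 51*z^2 - 36*z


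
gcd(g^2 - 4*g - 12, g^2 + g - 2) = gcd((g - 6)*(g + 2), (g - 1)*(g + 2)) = g + 2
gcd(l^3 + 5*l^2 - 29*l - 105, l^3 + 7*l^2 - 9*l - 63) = l^2 + 10*l + 21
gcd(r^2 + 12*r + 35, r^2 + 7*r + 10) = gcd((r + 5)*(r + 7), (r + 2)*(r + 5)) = r + 5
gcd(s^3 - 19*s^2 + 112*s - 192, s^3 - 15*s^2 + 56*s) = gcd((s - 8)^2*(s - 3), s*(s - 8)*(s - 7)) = s - 8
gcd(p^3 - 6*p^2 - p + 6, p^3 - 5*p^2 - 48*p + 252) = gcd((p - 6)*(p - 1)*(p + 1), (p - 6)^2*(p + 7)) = p - 6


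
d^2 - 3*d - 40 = (d - 8)*(d + 5)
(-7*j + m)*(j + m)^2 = -7*j^3 - 13*j^2*m - 5*j*m^2 + m^3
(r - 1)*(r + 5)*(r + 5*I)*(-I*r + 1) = -I*r^4 + 6*r^3 - 4*I*r^3 + 24*r^2 + 10*I*r^2 - 30*r + 20*I*r - 25*I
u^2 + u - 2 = (u - 1)*(u + 2)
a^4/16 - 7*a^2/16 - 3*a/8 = a*(a/4 + 1/4)*(a/4 + 1/2)*(a - 3)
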